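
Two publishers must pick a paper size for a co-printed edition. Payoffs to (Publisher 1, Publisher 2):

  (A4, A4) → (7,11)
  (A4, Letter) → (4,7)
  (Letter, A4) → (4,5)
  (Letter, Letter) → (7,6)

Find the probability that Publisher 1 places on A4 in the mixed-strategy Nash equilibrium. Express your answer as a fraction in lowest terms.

Publisher 1's mix p on A4 must make Publisher 2 indifferent between A4 and Letter.
Publisher 2's payoff from A4: 11p + 5(1−p). From Letter: 7p + 6(1−p).
Set equal: 4p = 1(1−p) → p = 1/5.

1/5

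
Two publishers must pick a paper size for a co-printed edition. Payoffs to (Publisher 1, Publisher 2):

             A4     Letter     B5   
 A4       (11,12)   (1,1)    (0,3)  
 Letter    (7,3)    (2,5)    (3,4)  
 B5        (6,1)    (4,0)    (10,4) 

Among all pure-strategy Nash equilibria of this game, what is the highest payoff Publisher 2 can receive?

Both A4 is a pure NE (Publisher 1: 11 ≥ 7; Publisher 2: 12 ≥ 3). Publisher 2 gets 12.
Both B5 is a pure NE (Publisher 1: 10 ≥ 3; Publisher 2: 4 ≥ 1). Publisher 2 gets 4.
Every other cell has a profitable deviation for at least one player. Highest of {12, 4} is 12.

12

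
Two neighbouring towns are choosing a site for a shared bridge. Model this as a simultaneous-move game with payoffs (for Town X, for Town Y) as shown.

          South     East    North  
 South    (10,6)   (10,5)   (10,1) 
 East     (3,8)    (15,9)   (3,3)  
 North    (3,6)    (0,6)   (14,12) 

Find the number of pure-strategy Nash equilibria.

3

Both South: Town X gets 10 (best alternative 3); Town Y gets 6 (best alternative 5). Neither deviates — NE.
Both East: Town X gets 15 (best alternative 10); Town Y gets 9 (best alternative 8). Neither deviates — NE.
Both North: Town X gets 14 (best alternative 10); Town Y gets 12 (best alternative 6). Neither deviates — NE.
(North, South) is not a NE: Town X would switch to South (10 > 3).
No other cell survives both best-response checks, so there are 3 pure NE.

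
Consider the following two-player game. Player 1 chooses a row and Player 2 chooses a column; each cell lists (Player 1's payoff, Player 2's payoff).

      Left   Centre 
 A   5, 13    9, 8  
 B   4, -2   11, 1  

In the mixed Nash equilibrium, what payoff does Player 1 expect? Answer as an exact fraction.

Player 2 mixes with probability q on Left, chosen so Player 1 is indifferent: 5q + 9(1−q) = 4q + 11(1−q) gives q = 2/3.
Player 1's expected payoff (from either row, since indifferent) is 5·2/3 + 9·1/3 = 19/3.

19/3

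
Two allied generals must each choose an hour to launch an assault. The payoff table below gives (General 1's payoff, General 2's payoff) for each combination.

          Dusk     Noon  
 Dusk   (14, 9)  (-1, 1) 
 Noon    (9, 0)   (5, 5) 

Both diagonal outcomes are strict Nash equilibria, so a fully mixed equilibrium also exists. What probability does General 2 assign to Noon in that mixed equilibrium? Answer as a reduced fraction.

General 2's mix q on Dusk must make General 1 indifferent between Dusk and Noon.
General 1's payoff from Dusk: 14q + (-1)(1−q). From Noon: 9q + 5(1−q).
Set equal: 5q = 6(1−q) → q = 6/11.
Probability on Noon is 1 − 6/11 = 5/11.

5/11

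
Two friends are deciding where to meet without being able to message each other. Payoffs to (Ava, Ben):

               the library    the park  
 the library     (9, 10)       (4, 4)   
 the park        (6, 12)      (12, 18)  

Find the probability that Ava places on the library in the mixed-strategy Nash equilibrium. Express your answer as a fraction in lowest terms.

1/2

Ava's mix p on the library must make Ben indifferent between the library and the park.
Ben's payoff from the library: 10p + 12(1−p). From the park: 4p + 18(1−p).
Set equal: 6p = 6(1−p) → p = 6/12 = 1/2.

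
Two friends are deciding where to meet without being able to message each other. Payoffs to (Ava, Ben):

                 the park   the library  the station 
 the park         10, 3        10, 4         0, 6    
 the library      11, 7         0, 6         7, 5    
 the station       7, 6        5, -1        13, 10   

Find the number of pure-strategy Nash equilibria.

2

(the library, the park): Ava gets 11 (best alternative 10); Ben gets 7 (best alternative 6). Neither deviates — NE.
Both the station: Ava gets 13 (best alternative 7); Ben gets 10 (best alternative 6). Neither deviates — NE.
Both the park is not a NE: Ava would switch to the library (11 > 10).
No other cell survives both best-response checks, so there are 2 pure NE.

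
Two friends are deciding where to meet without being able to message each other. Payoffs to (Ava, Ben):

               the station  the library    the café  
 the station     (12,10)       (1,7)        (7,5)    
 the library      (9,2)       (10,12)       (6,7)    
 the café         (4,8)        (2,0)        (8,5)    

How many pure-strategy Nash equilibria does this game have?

Both the station: Ava gets 12 (best alternative 9); Ben gets 10 (best alternative 7). Neither deviates — NE.
Both the library: Ava gets 10 (best alternative 2); Ben gets 12 (best alternative 7). Neither deviates — NE.
Both the café is not a NE: Ben would switch to the station (8 > 5).
No other cell survives both best-response checks, so there are 2 pure NE.

2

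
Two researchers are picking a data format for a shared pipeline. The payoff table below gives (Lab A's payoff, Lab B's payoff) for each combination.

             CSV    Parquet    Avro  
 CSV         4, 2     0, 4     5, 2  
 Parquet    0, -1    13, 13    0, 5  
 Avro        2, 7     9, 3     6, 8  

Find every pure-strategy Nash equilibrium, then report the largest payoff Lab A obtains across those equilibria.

Both Parquet is a pure NE (Lab A: 13 ≥ 9; Lab B: 13 ≥ 5). Lab A gets 13.
Both Avro is a pure NE (Lab A: 6 ≥ 5; Lab B: 8 ≥ 7). Lab A gets 6.
Every other cell has a profitable deviation for at least one player. Highest of {13, 6} is 13.

13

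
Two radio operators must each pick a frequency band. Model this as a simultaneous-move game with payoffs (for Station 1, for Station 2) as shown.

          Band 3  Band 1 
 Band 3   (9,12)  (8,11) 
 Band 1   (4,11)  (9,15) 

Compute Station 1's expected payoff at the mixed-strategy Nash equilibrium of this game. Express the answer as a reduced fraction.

Station 2 mixes with probability q on Band 3, chosen so Station 1 is indifferent: 9q + 8(1−q) = 4q + 9(1−q) gives q = 1/6.
Station 1's expected payoff (from either row, since indifferent) is 9·1/6 + 8·5/6 = 49/6.

49/6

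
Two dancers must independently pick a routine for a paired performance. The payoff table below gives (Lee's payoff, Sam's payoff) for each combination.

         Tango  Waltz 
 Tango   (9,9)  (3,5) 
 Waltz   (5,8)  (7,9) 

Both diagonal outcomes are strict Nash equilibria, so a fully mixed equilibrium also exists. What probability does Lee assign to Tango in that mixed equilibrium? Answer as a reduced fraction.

1/5

Lee's mix p on Tango must make Sam indifferent between Tango and Waltz.
Sam's payoff from Tango: 9p + 8(1−p). From Waltz: 5p + 9(1−p).
Set equal: 4p = 1(1−p) → p = 1/5.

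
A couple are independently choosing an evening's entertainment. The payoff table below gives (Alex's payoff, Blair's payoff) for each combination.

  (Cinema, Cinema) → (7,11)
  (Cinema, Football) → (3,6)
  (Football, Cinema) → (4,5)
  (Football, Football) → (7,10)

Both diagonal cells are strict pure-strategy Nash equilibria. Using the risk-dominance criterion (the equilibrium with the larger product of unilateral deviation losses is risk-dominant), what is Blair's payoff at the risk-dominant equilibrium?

At both Cinema: Alex loses 7 − 4 = 3 by deviating; Blair loses 11 − 6 = 5. Product = 3·5 = 15.
At both Football: Alex loses 7 − 3 = 4 by deviating; Blair loses 10 − 5 = 5. Product = 4·5 = 20.
20 > 15, so both Football is risk-dominant. Blair's payoff there is 10.

10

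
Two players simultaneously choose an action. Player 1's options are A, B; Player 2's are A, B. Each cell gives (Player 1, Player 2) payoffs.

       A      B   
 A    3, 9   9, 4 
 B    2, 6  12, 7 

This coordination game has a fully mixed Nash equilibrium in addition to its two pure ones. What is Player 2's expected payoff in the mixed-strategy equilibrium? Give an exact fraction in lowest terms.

Player 1 mixes with probability p on A, chosen so Player 2 is indifferent: 9p + 6(1−p) = 4p + 7(1−p) gives p = 1/6.
Player 2's expected payoff is 9·1/6 + 6·5/6 = 13/2.

13/2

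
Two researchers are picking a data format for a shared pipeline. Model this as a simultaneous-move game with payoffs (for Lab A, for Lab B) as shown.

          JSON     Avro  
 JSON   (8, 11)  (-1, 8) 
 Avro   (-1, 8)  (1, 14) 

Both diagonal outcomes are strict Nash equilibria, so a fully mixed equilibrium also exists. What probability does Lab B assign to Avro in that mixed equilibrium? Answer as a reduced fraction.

9/11

Lab B's mix q on JSON must make Lab A indifferent between JSON and Avro.
Lab A's payoff from JSON: 8q + (-1)(1−q). From Avro: (-1)q + 1(1−q).
Set equal: 9q = 2(1−q) → q = 2/11.
Probability on Avro is 1 − 2/11 = 9/11.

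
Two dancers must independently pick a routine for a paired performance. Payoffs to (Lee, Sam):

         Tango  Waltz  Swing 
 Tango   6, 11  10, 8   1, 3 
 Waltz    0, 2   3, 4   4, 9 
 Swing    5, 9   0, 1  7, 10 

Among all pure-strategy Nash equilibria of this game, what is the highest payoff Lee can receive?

Both Tango is a pure NE (Lee: 6 ≥ 5; Sam: 11 ≥ 8). Lee gets 6.
Both Swing is a pure NE (Lee: 7 ≥ 4; Sam: 10 ≥ 9). Lee gets 7.
Every other cell has a profitable deviation for at least one player. Highest of {6, 7} is 7.

7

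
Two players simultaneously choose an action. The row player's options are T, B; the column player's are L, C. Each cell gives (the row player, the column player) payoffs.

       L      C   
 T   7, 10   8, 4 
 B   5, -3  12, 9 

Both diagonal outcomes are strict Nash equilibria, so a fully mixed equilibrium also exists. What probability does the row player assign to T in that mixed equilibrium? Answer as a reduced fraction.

2/3

The row player's mix p on T must make the column player indifferent between L and C.
The column player's payoff from L: 10p + (-3)(1−p). From C: 4p + 9(1−p).
Set equal: 6p = 12(1−p) → p = 12/18 = 2/3.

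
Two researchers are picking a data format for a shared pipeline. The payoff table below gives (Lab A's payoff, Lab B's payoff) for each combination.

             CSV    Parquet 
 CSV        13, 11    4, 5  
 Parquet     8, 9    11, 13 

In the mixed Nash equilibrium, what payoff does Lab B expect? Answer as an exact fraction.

49/5

Lab A mixes with probability p on CSV, chosen so Lab B is indifferent: 11p + 9(1−p) = 5p + 13(1−p) gives p = 2/5.
Lab B's expected payoff is 11·2/5 + 9·3/5 = 49/5.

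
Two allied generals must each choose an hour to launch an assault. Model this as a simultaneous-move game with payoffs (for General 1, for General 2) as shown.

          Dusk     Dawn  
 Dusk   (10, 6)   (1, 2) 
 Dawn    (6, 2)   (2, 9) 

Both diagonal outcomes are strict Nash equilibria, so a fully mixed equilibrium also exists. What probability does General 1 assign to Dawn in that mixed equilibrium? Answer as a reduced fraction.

General 1's mix p on Dusk must make General 2 indifferent between Dusk and Dawn.
General 2's payoff from Dusk: 6p + 2(1−p). From Dawn: 2p + 9(1−p).
Set equal: 4p = 7(1−p) → p = 7/11.
Probability on Dawn is 1 − 7/11 = 4/11.

4/11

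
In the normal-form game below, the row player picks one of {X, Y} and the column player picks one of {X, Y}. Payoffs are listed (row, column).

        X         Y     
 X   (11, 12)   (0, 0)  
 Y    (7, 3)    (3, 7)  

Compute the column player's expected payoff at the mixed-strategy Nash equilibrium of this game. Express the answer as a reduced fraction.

The row player mixes with probability p on X, chosen so the column player is indifferent: 12p + 3(1−p) = 0p + 7(1−p) gives p = 1/4.
The column player's expected payoff is 12·1/4 + 3·3/4 = 21/4.

21/4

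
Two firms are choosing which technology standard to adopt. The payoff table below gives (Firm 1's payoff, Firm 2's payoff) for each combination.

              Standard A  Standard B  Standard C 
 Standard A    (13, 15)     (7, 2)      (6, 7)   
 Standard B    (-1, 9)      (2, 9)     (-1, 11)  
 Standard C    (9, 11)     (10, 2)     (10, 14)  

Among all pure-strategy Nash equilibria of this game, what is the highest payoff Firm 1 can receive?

Both Standard A is a pure NE (Firm 1: 13 ≥ 9; Firm 2: 15 ≥ 7). Firm 1 gets 13.
Both Standard C is a pure NE (Firm 1: 10 ≥ 6; Firm 2: 14 ≥ 11). Firm 1 gets 10.
Every other cell has a profitable deviation for at least one player. Highest of {13, 10} is 13.

13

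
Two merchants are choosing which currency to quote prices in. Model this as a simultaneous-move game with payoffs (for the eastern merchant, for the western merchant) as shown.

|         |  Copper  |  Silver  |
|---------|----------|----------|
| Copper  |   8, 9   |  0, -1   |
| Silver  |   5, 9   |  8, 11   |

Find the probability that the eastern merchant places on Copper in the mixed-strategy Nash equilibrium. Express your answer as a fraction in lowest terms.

The eastern merchant's mix p on Copper must make the western merchant indifferent between Copper and Silver.
The western merchant's payoff from Copper: 9p + 9(1−p). From Silver: (-1)p + 11(1−p).
Set equal: 10p = 2(1−p) → p = 2/12 = 1/6.

1/6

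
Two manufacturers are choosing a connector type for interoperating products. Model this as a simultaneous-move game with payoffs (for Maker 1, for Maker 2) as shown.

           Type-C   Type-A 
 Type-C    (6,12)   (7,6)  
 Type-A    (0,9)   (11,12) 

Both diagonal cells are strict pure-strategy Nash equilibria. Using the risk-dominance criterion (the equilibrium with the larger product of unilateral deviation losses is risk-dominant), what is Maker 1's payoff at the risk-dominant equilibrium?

6

At both Type-C: Maker 1 loses 6 − 0 = 6 by deviating; Maker 2 loses 12 − 6 = 6. Product = 6·6 = 36.
At both Type-A: Maker 1 loses 11 − 7 = 4 by deviating; Maker 2 loses 12 − 9 = 3. Product = 4·3 = 12.
36 > 12, so both Type-C is risk-dominant. Maker 1's payoff there is 6.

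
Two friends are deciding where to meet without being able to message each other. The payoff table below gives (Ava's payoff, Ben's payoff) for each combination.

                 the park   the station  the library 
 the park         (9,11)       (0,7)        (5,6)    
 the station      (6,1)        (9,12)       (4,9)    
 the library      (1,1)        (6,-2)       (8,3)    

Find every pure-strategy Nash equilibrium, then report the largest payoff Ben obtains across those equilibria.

12

Both the park is a pure NE (Ava: 9 ≥ 6; Ben: 11 ≥ 7). Ben gets 11.
Both the station is a pure NE (Ava: 9 ≥ 6; Ben: 12 ≥ 9). Ben gets 12.
Both the library is a pure NE (Ava: 8 ≥ 5; Ben: 3 ≥ 1). Ben gets 3.
Every other cell has a profitable deviation for at least one player. Highest of {11, 12, 3} is 12.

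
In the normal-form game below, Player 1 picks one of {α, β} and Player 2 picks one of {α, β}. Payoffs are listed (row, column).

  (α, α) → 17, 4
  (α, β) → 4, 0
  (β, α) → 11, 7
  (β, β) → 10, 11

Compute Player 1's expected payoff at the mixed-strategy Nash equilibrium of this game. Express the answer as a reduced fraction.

21/2

Player 2 mixes with probability q on α, chosen so Player 1 is indifferent: 17q + 4(1−q) = 11q + 10(1−q) gives q = 1/2.
Player 1's expected payoff (from either row, since indifferent) is 17·1/2 + 4·1/2 = 21/2.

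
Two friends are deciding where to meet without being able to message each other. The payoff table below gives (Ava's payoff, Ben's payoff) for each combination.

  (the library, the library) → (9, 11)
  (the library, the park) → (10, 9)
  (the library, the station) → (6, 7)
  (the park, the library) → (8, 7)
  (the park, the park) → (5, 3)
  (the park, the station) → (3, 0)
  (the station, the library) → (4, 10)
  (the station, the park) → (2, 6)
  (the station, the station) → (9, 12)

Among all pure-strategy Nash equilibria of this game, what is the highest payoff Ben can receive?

12

Both the library is a pure NE (Ava: 9 ≥ 8; Ben: 11 ≥ 9). Ben gets 11.
Both the station is a pure NE (Ava: 9 ≥ 6; Ben: 12 ≥ 10). Ben gets 12.
Every other cell has a profitable deviation for at least one player. Highest of {11, 12} is 12.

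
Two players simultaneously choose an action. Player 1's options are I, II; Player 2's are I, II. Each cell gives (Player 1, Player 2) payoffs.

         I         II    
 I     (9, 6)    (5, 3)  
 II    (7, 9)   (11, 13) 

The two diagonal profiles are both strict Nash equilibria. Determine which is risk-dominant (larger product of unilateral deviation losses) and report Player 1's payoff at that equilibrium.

At both I: Player 1 loses 9 − 7 = 2 by deviating; Player 2 loses 6 − 3 = 3. Product = 2·3 = 6.
At both II: Player 1 loses 11 − 5 = 6 by deviating; Player 2 loses 13 − 9 = 4. Product = 6·4 = 24.
24 > 6, so both II is risk-dominant. Player 1's payoff there is 11.

11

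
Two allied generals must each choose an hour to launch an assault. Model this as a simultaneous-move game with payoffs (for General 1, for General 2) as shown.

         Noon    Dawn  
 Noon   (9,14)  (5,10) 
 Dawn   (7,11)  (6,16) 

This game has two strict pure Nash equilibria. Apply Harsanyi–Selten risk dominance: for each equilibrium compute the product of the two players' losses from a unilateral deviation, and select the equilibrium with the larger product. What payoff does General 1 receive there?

At both Noon: General 1 loses 9 − 7 = 2 by deviating; General 2 loses 14 − 10 = 4. Product = 2·4 = 8.
At both Dawn: General 1 loses 6 − 5 = 1 by deviating; General 2 loses 16 − 11 = 5. Product = 1·5 = 5.
8 > 5, so both Noon is risk-dominant. General 1's payoff there is 9.

9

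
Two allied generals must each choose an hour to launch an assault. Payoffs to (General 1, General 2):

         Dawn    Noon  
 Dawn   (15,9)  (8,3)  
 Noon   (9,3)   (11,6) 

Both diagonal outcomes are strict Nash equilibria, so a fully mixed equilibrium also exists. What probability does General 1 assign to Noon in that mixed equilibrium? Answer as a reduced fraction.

2/3

General 1's mix p on Dawn must make General 2 indifferent between Dawn and Noon.
General 2's payoff from Dawn: 9p + 3(1−p). From Noon: 3p + 6(1−p).
Set equal: 6p = 3(1−p) → p = 3/9 = 1/3.
Probability on Noon is 1 − 1/3 = 2/3.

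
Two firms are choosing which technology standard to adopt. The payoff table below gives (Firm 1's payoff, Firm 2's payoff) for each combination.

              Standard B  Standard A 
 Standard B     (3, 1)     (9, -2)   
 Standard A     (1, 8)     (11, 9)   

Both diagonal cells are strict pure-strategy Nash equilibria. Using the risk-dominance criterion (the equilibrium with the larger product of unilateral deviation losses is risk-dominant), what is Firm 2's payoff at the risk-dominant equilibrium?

At both Standard B: Firm 1 loses 3 − 1 = 2 by deviating; Firm 2 loses 1 − (-2) = 3. Product = 2·3 = 6.
At both Standard A: Firm 1 loses 11 − 9 = 2 by deviating; Firm 2 loses 9 − 8 = 1. Product = 2·1 = 2.
6 > 2, so both Standard B is risk-dominant. Firm 2's payoff there is 1.

1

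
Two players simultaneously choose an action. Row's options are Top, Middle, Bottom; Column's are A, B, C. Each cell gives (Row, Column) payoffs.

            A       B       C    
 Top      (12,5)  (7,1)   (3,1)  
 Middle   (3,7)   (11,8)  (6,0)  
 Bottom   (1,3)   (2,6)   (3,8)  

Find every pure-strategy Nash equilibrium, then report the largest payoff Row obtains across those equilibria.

12

(Top, A) is a pure NE (Row: 12 ≥ 3; Column: 5 ≥ 1). Row gets 12.
(Middle, B) is a pure NE (Row: 11 ≥ 7; Column: 8 ≥ 7). Row gets 11.
Every other cell has a profitable deviation for at least one player. Highest of {12, 11} is 12.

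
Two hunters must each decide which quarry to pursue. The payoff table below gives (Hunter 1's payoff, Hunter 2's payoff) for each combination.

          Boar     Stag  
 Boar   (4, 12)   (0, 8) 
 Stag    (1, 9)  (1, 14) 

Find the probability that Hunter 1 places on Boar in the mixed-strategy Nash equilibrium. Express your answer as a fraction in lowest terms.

5/9

Hunter 1's mix p on Boar must make Hunter 2 indifferent between Boar and Stag.
Hunter 2's payoff from Boar: 12p + 9(1−p). From Stag: 8p + 14(1−p).
Set equal: 4p = 5(1−p) → p = 5/9.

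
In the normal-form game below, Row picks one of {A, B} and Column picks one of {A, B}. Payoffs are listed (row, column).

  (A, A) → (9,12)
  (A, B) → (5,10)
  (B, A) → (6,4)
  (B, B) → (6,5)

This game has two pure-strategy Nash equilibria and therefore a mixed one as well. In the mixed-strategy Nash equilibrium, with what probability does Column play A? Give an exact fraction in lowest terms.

1/4

Column's mix q on A must make Row indifferent between A and B.
Row's payoff from A: 9q + 5(1−q). From B: 6q + 6(1−q).
Set equal: 3q = 1(1−q) → q = 1/4.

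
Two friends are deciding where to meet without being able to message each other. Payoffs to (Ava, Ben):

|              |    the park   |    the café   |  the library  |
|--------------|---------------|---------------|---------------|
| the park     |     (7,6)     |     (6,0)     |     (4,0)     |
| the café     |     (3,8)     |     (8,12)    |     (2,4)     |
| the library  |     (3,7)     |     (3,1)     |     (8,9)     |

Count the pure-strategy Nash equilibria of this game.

Both the park: Ava gets 7 (best alternative 3); Ben gets 6 (best alternative 0). Neither deviates — NE.
Both the café: Ava gets 8 (best alternative 6); Ben gets 12 (best alternative 8). Neither deviates — NE.
Both the library: Ava gets 8 (best alternative 4); Ben gets 9 (best alternative 7). Neither deviates — NE.
(the café, the park) is not a NE: Ava would switch to the park (7 > 3).
No other cell survives both best-response checks, so there are 3 pure NE.

3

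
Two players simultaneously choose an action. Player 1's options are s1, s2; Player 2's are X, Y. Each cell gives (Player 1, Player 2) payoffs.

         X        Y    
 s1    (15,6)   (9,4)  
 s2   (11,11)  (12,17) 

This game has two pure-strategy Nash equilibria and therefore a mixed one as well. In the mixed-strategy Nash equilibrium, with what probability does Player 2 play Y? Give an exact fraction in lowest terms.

Player 2's mix q on X must make Player 1 indifferent between s1 and s2.
Player 1's payoff from s1: 15q + 9(1−q). From s2: 11q + 12(1−q).
Set equal: 4q = 3(1−q) → q = 3/7.
Probability on Y is 1 − 3/7 = 4/7.

4/7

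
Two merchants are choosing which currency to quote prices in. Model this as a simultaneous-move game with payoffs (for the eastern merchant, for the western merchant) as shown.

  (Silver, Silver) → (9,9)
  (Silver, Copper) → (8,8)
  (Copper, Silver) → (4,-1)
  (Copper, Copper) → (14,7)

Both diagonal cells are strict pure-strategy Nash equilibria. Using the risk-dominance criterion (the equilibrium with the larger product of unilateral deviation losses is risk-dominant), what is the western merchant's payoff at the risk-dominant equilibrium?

7

At both Silver: the eastern merchant loses 9 − 4 = 5 by deviating; the western merchant loses 9 − 8 = 1. Product = 5·1 = 5.
At both Copper: the eastern merchant loses 14 − 8 = 6 by deviating; the western merchant loses 7 − (-1) = 8. Product = 6·8 = 48.
48 > 5, so both Copper is risk-dominant. The western merchant's payoff there is 7.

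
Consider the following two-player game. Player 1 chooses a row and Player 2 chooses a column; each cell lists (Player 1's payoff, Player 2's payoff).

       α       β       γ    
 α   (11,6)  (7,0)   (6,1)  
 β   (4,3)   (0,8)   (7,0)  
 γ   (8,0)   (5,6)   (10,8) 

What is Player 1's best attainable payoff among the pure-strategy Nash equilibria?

Both α is a pure NE (Player 1: 11 ≥ 8; Player 2: 6 ≥ 1). Player 1 gets 11.
Both γ is a pure NE (Player 1: 10 ≥ 7; Player 2: 8 ≥ 6). Player 1 gets 10.
Every other cell has a profitable deviation for at least one player. Highest of {11, 10} is 11.

11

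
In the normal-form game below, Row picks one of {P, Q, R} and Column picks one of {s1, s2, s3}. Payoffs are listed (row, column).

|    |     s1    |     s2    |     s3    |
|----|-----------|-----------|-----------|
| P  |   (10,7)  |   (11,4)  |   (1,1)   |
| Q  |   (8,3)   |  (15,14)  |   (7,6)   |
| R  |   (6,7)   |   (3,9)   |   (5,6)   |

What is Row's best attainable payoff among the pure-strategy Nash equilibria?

15

(P, s1) is a pure NE (Row: 10 ≥ 8; Column: 7 ≥ 4). Row gets 10.
(Q, s2) is a pure NE (Row: 15 ≥ 11; Column: 14 ≥ 6). Row gets 15.
Every other cell has a profitable deviation for at least one player. Highest of {10, 15} is 15.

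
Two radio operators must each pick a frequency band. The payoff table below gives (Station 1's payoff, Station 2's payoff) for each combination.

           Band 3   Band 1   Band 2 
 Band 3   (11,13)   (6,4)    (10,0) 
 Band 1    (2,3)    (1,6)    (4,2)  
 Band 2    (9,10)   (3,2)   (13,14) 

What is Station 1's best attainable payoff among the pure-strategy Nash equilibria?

Both Band 3 is a pure NE (Station 1: 11 ≥ 9; Station 2: 13 ≥ 4). Station 1 gets 11.
Both Band 2 is a pure NE (Station 1: 13 ≥ 10; Station 2: 14 ≥ 10). Station 1 gets 13.
Every other cell has a profitable deviation for at least one player. Highest of {11, 13} is 13.

13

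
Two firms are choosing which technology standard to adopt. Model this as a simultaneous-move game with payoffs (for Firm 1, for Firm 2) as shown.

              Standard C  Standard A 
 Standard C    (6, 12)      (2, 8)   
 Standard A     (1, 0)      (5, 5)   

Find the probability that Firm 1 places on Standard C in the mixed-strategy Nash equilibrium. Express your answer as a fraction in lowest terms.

5/9

Firm 1's mix p on Standard C must make Firm 2 indifferent between Standard C and Standard A.
Firm 2's payoff from Standard C: 12p + 0(1−p). From Standard A: 8p + 5(1−p).
Set equal: 4p = 5(1−p) → p = 5/9.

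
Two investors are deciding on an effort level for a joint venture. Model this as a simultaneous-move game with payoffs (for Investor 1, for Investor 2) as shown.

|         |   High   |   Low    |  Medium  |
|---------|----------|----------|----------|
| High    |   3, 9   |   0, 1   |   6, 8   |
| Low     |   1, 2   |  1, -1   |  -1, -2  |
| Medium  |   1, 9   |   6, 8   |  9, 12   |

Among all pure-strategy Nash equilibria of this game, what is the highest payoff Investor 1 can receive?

Both High is a pure NE (Investor 1: 3 ≥ 1; Investor 2: 9 ≥ 8). Investor 1 gets 3.
Both Medium is a pure NE (Investor 1: 9 ≥ 6; Investor 2: 12 ≥ 9). Investor 1 gets 9.
Every other cell has a profitable deviation for at least one player. Highest of {3, 9} is 9.

9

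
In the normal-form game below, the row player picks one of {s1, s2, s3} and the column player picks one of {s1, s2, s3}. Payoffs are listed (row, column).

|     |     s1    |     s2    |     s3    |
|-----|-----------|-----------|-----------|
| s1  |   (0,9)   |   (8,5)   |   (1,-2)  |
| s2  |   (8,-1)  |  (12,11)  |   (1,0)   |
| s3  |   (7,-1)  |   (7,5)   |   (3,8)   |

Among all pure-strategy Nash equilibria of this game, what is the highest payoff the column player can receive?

Both s2 is a pure NE (the row player: 12 ≥ 8; the column player: 11 ≥ 0). The column player gets 11.
Both s3 is a pure NE (the row player: 3 ≥ 1; the column player: 8 ≥ 5). The column player gets 8.
Every other cell has a profitable deviation for at least one player. Highest of {11, 8} is 11.

11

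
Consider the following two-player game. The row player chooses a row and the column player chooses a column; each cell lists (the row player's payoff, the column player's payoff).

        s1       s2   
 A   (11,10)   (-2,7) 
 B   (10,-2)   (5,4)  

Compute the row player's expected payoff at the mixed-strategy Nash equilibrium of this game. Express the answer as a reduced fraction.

The column player mixes with probability q on s1, chosen so the row player is indifferent: 11q + (-2)(1−q) = 10q + 5(1−q) gives q = 7/8.
The row player's expected payoff (from either row, since indifferent) is 11·7/8 + (-2)·1/8 = 75/8.

75/8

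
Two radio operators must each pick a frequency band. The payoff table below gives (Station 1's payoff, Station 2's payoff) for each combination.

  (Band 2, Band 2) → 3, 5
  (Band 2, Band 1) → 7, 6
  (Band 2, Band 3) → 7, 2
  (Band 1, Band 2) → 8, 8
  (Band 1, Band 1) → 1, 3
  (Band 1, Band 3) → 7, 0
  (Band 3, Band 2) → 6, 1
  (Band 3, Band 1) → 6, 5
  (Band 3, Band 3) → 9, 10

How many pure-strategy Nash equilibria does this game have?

3

(Band 2, Band 1): Station 1 gets 7 (best alternative 6); Station 2 gets 6 (best alternative 5). Neither deviates — NE.
(Band 1, Band 2): Station 1 gets 8 (best alternative 6); Station 2 gets 8 (best alternative 3). Neither deviates — NE.
Both Band 3: Station 1 gets 9 (best alternative 7); Station 2 gets 10 (best alternative 5). Neither deviates — NE.
Both Band 2 is not a NE: Station 1 would switch to Band 1 (8 > 3).
No other cell survives both best-response checks, so there are 3 pure NE.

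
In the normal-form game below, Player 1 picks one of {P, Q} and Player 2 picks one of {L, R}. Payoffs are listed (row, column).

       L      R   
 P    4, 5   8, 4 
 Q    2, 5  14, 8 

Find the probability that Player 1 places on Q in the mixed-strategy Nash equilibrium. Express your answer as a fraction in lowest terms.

Player 1's mix p on P must make Player 2 indifferent between L and R.
Player 2's payoff from L: 5p + 5(1−p). From R: 4p + 8(1−p).
Set equal: 1p = 3(1−p) → p = 3/4.
Probability on Q is 1 − 3/4 = 1/4.

1/4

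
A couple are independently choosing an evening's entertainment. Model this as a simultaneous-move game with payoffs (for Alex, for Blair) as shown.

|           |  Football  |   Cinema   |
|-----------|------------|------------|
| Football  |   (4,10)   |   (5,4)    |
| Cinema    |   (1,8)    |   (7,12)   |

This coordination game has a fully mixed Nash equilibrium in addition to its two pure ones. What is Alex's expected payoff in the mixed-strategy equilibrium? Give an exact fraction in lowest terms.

23/5

Blair mixes with probability q on Football, chosen so Alex is indifferent: 4q + 5(1−q) = 1q + 7(1−q) gives q = 2/5.
Alex's expected payoff (from either row, since indifferent) is 4·2/5 + 5·3/5 = 23/5.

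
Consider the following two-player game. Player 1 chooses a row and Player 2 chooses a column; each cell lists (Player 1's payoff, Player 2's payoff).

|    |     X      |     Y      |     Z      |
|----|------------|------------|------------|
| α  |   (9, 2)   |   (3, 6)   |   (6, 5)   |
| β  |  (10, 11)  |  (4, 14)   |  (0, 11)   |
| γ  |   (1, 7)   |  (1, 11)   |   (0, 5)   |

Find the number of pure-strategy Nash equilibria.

(β, Y): Player 1 gets 4 (best alternative 3); Player 2 gets 14 (best alternative 11). Neither deviates — NE.
(α, X) is not a NE: Player 1 would switch to β (10 > 9).
No other cell survives both best-response checks, so there is 1 pure NE.

1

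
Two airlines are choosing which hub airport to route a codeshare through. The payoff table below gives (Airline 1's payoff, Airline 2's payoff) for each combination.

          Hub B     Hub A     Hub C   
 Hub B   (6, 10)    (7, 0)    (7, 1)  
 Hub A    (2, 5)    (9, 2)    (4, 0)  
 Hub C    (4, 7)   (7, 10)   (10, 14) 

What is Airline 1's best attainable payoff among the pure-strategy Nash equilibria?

Both Hub B is a pure NE (Airline 1: 6 ≥ 4; Airline 2: 10 ≥ 1). Airline 1 gets 6.
Both Hub C is a pure NE (Airline 1: 10 ≥ 7; Airline 2: 14 ≥ 10). Airline 1 gets 10.
Every other cell has a profitable deviation for at least one player. Highest of {6, 10} is 10.

10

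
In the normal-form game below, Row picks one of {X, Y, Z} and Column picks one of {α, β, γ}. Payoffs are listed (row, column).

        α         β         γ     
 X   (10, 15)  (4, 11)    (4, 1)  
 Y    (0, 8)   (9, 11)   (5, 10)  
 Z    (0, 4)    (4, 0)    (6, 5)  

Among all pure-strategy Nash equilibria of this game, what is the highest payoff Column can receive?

(X, α) is a pure NE (Row: 10 ≥ 0; Column: 15 ≥ 11). Column gets 15.
(Y, β) is a pure NE (Row: 9 ≥ 4; Column: 11 ≥ 10). Column gets 11.
(Z, γ) is a pure NE (Row: 6 ≥ 5; Column: 5 ≥ 4). Column gets 5.
Every other cell has a profitable deviation for at least one player. Highest of {15, 11, 5} is 15.

15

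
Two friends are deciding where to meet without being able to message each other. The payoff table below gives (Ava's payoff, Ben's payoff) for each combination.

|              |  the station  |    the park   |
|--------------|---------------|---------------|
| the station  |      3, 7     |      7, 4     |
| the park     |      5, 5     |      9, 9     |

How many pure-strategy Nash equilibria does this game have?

Both the park: Ava gets 9 (best alternative 7); Ben gets 9 (best alternative 5). Neither deviates — NE.
Both the station is not a NE: Ava would switch to the park (5 > 3).
No other cell survives both best-response checks, so there is 1 pure NE.

1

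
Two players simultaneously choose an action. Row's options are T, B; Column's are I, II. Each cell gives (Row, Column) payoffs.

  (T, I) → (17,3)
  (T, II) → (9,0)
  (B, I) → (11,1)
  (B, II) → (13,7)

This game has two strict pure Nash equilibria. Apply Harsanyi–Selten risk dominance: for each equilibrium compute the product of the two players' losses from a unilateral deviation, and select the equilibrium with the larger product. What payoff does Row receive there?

13

At (T, I): Row loses 17 − 11 = 6 by deviating; Column loses 3 − 0 = 3. Product = 6·3 = 18.
At (B, II): Row loses 13 − 9 = 4 by deviating; Column loses 7 − 1 = 6. Product = 4·6 = 24.
24 > 18, so (B, II) is risk-dominant. Row's payoff there is 13.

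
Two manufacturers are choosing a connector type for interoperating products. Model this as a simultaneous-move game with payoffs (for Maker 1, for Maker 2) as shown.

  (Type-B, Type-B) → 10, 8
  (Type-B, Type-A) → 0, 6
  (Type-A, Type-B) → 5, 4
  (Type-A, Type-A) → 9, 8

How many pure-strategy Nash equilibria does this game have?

Both Type-B: Maker 1 gets 10 (best alternative 5); Maker 2 gets 8 (best alternative 6). Neither deviates — NE.
Both Type-A: Maker 1 gets 9 (best alternative 0); Maker 2 gets 8 (best alternative 4). Neither deviates — NE.
(Type-B, Type-A) is not a NE: Maker 1 would switch to Type-A (9 > 0).
No other cell survives both best-response checks, so there are 2 pure NE.

2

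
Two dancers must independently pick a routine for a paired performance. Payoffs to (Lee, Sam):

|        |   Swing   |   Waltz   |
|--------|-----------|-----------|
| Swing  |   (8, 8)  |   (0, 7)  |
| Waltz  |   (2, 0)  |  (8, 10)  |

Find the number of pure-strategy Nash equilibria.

Both Swing: Lee gets 8 (best alternative 2); Sam gets 8 (best alternative 7). Neither deviates — NE.
Both Waltz: Lee gets 8 (best alternative 0); Sam gets 10 (best alternative 0). Neither deviates — NE.
(Swing, Waltz) is not a NE: Lee would switch to Waltz (8 > 0).
No other cell survives both best-response checks, so there are 2 pure NE.

2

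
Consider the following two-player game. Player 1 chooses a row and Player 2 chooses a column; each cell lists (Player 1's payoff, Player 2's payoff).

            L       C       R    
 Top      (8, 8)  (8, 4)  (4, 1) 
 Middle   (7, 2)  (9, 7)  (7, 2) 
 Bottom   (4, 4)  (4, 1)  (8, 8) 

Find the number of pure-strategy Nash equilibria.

3

(Top, L): Player 1 gets 8 (best alternative 7); Player 2 gets 8 (best alternative 4). Neither deviates — NE.
(Middle, C): Player 1 gets 9 (best alternative 8); Player 2 gets 7 (best alternative 2). Neither deviates — NE.
(Bottom, R): Player 1 gets 8 (best alternative 7); Player 2 gets 8 (best alternative 4). Neither deviates — NE.
(Bottom, L) is not a NE: Player 1 would switch to Top (8 > 4).
No other cell survives both best-response checks, so there are 3 pure NE.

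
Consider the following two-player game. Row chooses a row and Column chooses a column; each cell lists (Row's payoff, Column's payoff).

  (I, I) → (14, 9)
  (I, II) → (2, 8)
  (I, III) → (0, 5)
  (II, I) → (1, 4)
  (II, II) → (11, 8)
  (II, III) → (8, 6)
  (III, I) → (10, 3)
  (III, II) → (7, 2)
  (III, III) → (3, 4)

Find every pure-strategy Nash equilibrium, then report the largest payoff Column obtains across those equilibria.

9

Both I is a pure NE (Row: 14 ≥ 10; Column: 9 ≥ 8). Column gets 9.
Both II is a pure NE (Row: 11 ≥ 7; Column: 8 ≥ 6). Column gets 8.
Every other cell has a profitable deviation for at least one player. Highest of {9, 8} is 9.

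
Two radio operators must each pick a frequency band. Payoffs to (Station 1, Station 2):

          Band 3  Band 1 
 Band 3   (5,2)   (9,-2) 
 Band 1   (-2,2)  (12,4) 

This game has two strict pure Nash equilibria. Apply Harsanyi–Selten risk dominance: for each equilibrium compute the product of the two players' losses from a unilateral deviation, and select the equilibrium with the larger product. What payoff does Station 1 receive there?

At both Band 3: Station 1 loses 5 − (-2) = 7 by deviating; Station 2 loses 2 − (-2) = 4. Product = 7·4 = 28.
At both Band 1: Station 1 loses 12 − 9 = 3 by deviating; Station 2 loses 4 − 2 = 2. Product = 3·2 = 6.
28 > 6, so both Band 3 is risk-dominant. Station 1's payoff there is 5.

5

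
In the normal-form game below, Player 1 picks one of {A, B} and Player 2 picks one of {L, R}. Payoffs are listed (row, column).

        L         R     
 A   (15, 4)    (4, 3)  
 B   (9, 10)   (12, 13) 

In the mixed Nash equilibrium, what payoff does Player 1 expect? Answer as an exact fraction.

Player 2 mixes with probability q on L, chosen so Player 1 is indifferent: 15q + 4(1−q) = 9q + 12(1−q) gives q = 4/7.
Player 1's expected payoff (from either row, since indifferent) is 15·4/7 + 4·3/7 = 72/7.

72/7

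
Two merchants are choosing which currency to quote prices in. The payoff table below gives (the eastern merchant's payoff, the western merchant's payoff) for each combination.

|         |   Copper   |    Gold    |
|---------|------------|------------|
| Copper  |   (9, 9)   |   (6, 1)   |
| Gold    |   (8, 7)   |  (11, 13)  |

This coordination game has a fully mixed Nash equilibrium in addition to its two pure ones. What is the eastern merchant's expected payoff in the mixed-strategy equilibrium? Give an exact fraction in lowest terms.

17/2

The western merchant mixes with probability q on Copper, chosen so the eastern merchant is indifferent: 9q + 6(1−q) = 8q + 11(1−q) gives q = 5/6.
The eastern merchant's expected payoff (from either row, since indifferent) is 9·5/6 + 6·1/6 = 17/2.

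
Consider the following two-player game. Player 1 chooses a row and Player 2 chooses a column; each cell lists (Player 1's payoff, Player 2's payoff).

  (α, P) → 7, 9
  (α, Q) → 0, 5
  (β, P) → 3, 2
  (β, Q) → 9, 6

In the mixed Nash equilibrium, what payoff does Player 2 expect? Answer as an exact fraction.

Player 1 mixes with probability p on α, chosen so Player 2 is indifferent: 9p + 2(1−p) = 5p + 6(1−p) gives p = 1/2.
Player 2's expected payoff is 9·1/2 + 2·1/2 = 11/2.

11/2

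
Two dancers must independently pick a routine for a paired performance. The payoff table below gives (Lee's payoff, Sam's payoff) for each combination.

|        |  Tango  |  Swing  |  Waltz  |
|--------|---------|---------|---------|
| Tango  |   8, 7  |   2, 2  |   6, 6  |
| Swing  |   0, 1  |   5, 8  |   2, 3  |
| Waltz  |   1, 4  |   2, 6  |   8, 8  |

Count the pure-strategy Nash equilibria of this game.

3

Both Tango: Lee gets 8 (best alternative 1); Sam gets 7 (best alternative 6). Neither deviates — NE.
Both Swing: Lee gets 5 (best alternative 2); Sam gets 8 (best alternative 3). Neither deviates — NE.
Both Waltz: Lee gets 8 (best alternative 6); Sam gets 8 (best alternative 6). Neither deviates — NE.
(Waltz, Tango) is not a NE: Lee would switch to Tango (8 > 1).
No other cell survives both best-response checks, so there are 3 pure NE.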